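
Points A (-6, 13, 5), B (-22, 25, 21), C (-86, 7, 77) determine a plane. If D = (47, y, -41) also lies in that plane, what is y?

Coplanarity requires AB · (AC × AD) = 0.
AB = (-16, 12, 16), AC = (-80, -6, 72); the triple product is linear in y with coefficient -128 and constant term 3968.
Setting it to zero: y = 31.

31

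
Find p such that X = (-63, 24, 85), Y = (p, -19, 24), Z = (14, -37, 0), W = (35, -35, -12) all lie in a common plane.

-7

Coplanarity ⇔ det[XY; XZ; XW] = 0.
Expanding, this is linear in p: (902)p + (6314) = 0.
So p = -7.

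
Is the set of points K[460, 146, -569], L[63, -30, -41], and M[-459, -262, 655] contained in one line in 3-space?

KL = (-397, -176, 528), KM = (-919, -408, 1224).
Comparing components 3 and 1: (528)(-919) − (-397)(1224) = 696 ≠ 0, so KL and KM are not parallel and the points are not collinear.

No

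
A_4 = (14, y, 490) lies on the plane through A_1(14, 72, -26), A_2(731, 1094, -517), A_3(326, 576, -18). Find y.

The plane through A_1, A_2, A_3 has equation 255640x − 158928y + 42504z = -8968960.
Substituting A_4: (-158928)y + (24405920) = -8968960, so y = 210.

210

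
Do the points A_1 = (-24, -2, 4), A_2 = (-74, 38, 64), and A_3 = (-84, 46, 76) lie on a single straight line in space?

Yes

A_1A_2 = (-50, 40, 60), A_1A_3 = (-60, 48, 72).
Each component of A_1A_3 is 6/5 times the corresponding component of A_1A_2, so A_1A_3 = 6/5·A_1A_2 and the points are collinear.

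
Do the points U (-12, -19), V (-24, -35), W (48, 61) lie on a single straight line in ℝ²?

Yes

UV = (-12, -16), UW = (60, 80).
Checking proportionality: UW = -5·UV, so the vectors are parallel and the points are collinear.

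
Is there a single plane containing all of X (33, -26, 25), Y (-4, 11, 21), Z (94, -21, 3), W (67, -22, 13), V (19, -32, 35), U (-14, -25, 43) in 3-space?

No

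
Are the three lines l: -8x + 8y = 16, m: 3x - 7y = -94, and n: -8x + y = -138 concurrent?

Intersecting l and m: solving the 2×2 system gives (x, y) = (20, 22).
Substitute into n: (-8)(20) + (1)(22) = -138.
This equals -138, so (20, 22) lies on all three lines and they are concurrent.

Yes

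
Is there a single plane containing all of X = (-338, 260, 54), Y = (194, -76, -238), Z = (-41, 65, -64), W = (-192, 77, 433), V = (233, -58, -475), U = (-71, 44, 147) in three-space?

No

The plane through X, Y, Z has normal n = XY × XZ = (-17292, -23948, -3948) and equation n·P = -594976.
Checking the remaining points: n·W = -233416, n·V = -764752, n·U = -406336.
Since n·W = -233416 ≠ -594976, W is off the plane and the points are not all coplanar.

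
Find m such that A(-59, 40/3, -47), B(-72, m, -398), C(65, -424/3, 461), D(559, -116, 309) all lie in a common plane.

352/3

Coplanarity ⇔ det[AB; AC; AD] = 0.
Expanding, this is linear in m: (269800)m + (-94969600/3) = 0.
So m = 352/3.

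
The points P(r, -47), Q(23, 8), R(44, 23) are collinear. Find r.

The three points are collinear iff det[PQ; PR] = 0.
This determinant is linear in r: (-15)r + (-810) = 0, so r = -54.

-54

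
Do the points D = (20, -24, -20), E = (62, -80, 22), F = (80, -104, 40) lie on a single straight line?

DE = (42, -56, 42), DF = (60, -80, 60).
DE × DF = (0, 0, 0).
The cross product vanishes, so the three points are collinear.

Yes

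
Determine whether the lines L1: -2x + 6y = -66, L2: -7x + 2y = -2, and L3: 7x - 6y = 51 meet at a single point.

The three lines meet at one point iff the augmented coefficient matrix [aᵢ bᵢ cᵢ] has rank < 3, i.e. its determinant vanishes.
Here the determinant is 30.
Nonzero, so no common point exists.

No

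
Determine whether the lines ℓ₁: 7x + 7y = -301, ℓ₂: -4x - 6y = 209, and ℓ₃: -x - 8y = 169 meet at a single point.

No

Lines aᵢx + bᵢy = cᵢ with pairwise distinct directions are concurrent exactly when det[aᵢ bᵢ cᵢ] = 0.
Here the determinant is 49.
Nonzero, so no common point exists.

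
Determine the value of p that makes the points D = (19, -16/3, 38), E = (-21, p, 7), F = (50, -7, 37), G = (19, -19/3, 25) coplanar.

-17/3

The points are coplanar iff DE · (DF × DG) = 0.
Expanding, this is linear in p: (403)p + (6851/3) = 0.
So p = -17/3.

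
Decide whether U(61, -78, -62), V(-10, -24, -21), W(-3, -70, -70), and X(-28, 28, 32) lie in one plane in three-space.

No

A normal to the plane through U, V, W is n = UV × UW = (-760, -3192, 2888).
The plane has equation n·P = 23560. For X: n·X = 24320.
24320 ≠ 23560, so X is off the plane.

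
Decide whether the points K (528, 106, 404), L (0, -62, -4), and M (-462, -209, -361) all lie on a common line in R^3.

KL = (-528, -168, -408), KM = (-990, -315, -765).
KL × KM = (0, 0, 0).
The cross product vanishes, so the three points are collinear.

Yes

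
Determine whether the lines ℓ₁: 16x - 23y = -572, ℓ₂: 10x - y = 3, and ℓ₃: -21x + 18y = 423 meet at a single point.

No

Intersecting ℓ₁ and ℓ₂: solving the 2×2 system gives (x, y) = (641/214, 2884/107).
Substitute into ℓ₃: (-21)(641/214) + (18)(2884/107) = 90363/214.
But ℓ₃ requires 423 ≠ 90363/214, so the three lines have no common point.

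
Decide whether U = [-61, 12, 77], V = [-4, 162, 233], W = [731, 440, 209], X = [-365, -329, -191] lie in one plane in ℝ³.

A normal to the plane through U, V, W is n = UV × UW = (-46968, 116028, -94404).
The plane has equation n·P = -3011724. For X: n·X = -2998728.
-2998728 ≠ -3011724, so X is off the plane.

No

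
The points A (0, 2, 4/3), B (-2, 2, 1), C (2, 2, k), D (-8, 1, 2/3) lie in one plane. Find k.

Normal to plane ABD: n = (-1/3, 4/3, 2); plane equation n·P = 16/3.
Requiring n·C = 16/3: (2)k + (2) = 16/3.
So k = 5/3.

5/3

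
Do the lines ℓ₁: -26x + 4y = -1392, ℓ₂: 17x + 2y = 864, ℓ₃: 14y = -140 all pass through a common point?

Yes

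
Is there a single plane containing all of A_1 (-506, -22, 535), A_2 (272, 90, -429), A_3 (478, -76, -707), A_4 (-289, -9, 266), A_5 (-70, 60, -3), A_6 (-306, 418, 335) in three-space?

No

The plane through A_1, A_2, A_3 has normal n = A_1A_2 × A_1A_3 = (-191160, 17700, -152220) and equation n·P = 14899860.
Checking the remaining points: n·A_4 = 14595420, n·A_5 = 14899860, n·A_6 = 14899860.
Since n·A_4 = 14595420 ≠ 14899860, A_4 is off the plane and the points are not all coplanar.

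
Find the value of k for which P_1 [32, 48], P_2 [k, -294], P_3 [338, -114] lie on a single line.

Collinearity: (P_2 − P_1) must be parallel to (P_3 − P_1) = (306, -162).
Cross-multiplying the components: (k − 32)·(-162) = (-342)·(306).
Solving gives k = 678.

678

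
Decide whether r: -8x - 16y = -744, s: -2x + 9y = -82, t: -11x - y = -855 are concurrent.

Lines aᵢx + bᵢy = cᵢ with pairwise distinct directions are concurrent exactly when det[aᵢ bᵢ cᵢ] = 0.
Here the determinant is 0.
It vanishes, so the lines are concurrent at (77, 8).

Yes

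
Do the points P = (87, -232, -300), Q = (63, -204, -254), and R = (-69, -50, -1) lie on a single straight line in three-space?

Yes

PQ = (-24, 28, 46), PR = (-156, 182, 299).
PQ × PR = (0, 0, 0).
The cross product vanishes, so the three points are collinear.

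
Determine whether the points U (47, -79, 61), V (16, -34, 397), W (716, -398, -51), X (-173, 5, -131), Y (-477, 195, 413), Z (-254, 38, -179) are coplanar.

Yes

The plane through U, V, W has normal n = UV × UW = (102144, 221312, -20216) and equation n·P = -13916056.
Checking the remaining points: n·X = -13916056, n·Y = -13916056, n·Z = -13916056.
All equal -13916056, so all 6 points lie in one plane.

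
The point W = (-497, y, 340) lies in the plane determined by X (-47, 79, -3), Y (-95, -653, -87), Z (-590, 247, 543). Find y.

-400

The plane through X, Y, Z has equation −385560x + 71820y − 405540z = 25011720.
Substituting W: (71820)y + (53739720) = 25011720, so y = -400.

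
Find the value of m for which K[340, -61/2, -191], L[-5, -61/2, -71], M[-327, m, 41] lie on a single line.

Collinearity requires KL × KM = 0; each component is linear in m.
The x-component gives (-120)m + (-3660) = 0, so m = -61/2.
The remaining components then also vanish.

-61/2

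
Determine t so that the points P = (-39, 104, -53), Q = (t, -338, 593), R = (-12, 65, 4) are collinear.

Direction PR = (27, -39, 57). From the y-coordinate of Q, the parameter along the line is τ = (-338 − 104)/(-39) = 34/3.
Then t = (-39) + 34/3·(27) = 267.

267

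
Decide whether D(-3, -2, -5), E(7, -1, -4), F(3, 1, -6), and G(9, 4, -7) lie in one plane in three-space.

A normal to the plane through D, E, F is n = DE × DF = (-4, 16, 24).
The plane has equation n·P = -140. For G: n·G = -140.
Equal, so G lies in the plane and all four are coplanar.

Yes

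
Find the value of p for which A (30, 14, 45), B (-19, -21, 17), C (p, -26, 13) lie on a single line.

-26

Direction AB = (-49, -35, -28). From the y-coordinate of C, the parameter along the line is τ = (-26 − 14)/(-35) = 8/7.
Then p = 30 + 8/7·(-49) = -26.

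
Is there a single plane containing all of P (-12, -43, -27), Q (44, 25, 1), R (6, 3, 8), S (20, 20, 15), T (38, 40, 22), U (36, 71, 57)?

The plane through P, Q, R has normal n = PQ × PR = (1092, -1456, 1352) and equation n·X = 13000.
Checking the remaining points: n·S = 13000, n·T = 13000, n·U = 13000.
All equal 13000, so all 6 points lie in one plane.

Yes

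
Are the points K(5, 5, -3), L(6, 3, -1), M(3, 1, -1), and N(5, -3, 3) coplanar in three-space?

With K as base: KL = (1, -2, 2), KM = (-2, -4, 2), KN = (0, -8, 6).
KM × KN = (-8, 12, 16).
KL · (KM × KN) = 0.
The scalar triple product vanishes, so the four points are coplanar.

Yes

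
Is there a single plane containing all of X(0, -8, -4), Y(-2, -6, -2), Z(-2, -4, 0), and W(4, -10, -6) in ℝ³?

A normal to the plane through X, Y, Z is n = XY × XZ = (0, 4, -4).
The plane has equation n·P = -16. For W: n·W = -16.
Equal, so W lies in the plane and all four are coplanar.

Yes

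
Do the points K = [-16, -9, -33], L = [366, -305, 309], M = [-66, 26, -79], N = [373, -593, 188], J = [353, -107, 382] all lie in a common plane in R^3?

No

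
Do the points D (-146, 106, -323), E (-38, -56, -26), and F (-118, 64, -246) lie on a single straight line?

Yes

DE = (108, -162, 297), DF = (28, -42, 77).
DE × DF = (0, 0, 0).
The cross product vanishes, so the three points are collinear.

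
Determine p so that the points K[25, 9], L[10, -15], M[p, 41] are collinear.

The three points are collinear iff det[KL; KM] = 0.
This determinant is linear in p: (24)p + (-1080) = 0, so p = 45.

45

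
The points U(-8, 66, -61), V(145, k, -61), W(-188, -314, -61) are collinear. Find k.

389

Collinearity requires UV × UW = 0; each component is linear in k.
The z-component gives (180)k + (-70020) = 0, so k = 389.
The remaining components then also vanish.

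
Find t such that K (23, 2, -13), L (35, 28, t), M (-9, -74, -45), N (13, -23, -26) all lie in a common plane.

-7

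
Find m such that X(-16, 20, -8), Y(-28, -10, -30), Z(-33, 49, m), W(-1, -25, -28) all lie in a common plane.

Normal to plane XYW: n = (-390, -570, 990); plane equation n·P = -13080.
Requiring n·Z = -13080: (990)m + (-15060) = -13080.
So m = 2.

2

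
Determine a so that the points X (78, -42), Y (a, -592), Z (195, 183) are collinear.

-208

The three points are collinear iff det[XY; XZ] = 0.
This determinant is linear in a: (225)a + (46800) = 0, so a = -208.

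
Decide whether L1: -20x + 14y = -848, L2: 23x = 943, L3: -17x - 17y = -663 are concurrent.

Intersecting L1 and L2: solving the 2×2 system gives (x, y) = (41, -2).
Substitute into L3: (-17)(41) + (-17)(-2) = -663.
This equals -663, so (41, -2) lies on all three lines and they are concurrent.

Yes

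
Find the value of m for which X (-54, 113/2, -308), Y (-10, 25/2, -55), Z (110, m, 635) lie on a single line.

Direction XY = (44, -44, 253). From the x-coordinate of Z, the parameter along the line is τ = (110 − (-54))/44 = 41/11.
Then m = 113/2 + 41/11·(-44) = -215/2.

-215/2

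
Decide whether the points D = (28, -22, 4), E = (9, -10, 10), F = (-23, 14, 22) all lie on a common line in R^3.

No

DE = (-19, 12, 6), DF = (-51, 36, 18).
Comparing components 3 and 1: (6)(-51) − (-19)(18) = 36 ≠ 0, so DE and DF are not parallel and the points are not collinear.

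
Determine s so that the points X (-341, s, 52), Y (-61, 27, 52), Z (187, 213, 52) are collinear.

-183

Direction YZ = (248, 186, 0). From the x-coordinate of X, the parameter along the line is τ = (-341 − (-61))/248 = -35/31.
Then s = 27 + (-35/31)·(186) = -183.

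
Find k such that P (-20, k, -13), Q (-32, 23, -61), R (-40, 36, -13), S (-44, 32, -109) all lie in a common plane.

Coplanarity ⇔ det[PQ; PR; PS] = 0.
Expanding, this is linear in k: (960)k + (-13440) = 0.
So k = 14.

14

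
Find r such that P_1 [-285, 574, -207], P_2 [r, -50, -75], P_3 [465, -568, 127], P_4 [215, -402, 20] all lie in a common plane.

3

Normal to plane P_1P_3P_4: n = (66750, -3250, -161000); plane equation n·P = 12437750.
Requiring n·P_2 = 12437750: (66750)r + (12237500) = 12437750.
So r = 3.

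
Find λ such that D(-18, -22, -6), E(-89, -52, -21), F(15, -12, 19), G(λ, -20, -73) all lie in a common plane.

The points are coplanar iff DE · (DF × DG) = 0.
Expanding, this is linear in λ: (-600)λ + (-27000) = 0.
So λ = -45.

-45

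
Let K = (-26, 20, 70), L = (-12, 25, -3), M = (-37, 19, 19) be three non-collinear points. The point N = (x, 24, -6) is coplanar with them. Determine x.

-17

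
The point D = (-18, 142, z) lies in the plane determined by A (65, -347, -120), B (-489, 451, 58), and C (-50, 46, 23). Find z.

Coplanarity requires AB · (AC × AD) = 0.
AB = (-554, 798, 178), AC = (-115, 393, 143); the triple product is linear in z with coefficient -125952 and constant term 9950208.
Setting it to zero: z = 79.

79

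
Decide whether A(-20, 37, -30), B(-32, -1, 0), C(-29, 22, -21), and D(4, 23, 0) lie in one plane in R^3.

With A as base: AB = (-12, -38, 30), AC = (-9, -15, 9), AD = (24, -14, 30).
AC × AD = (-324, 486, 486).
AB · (AC × AD) = 0.
The scalar triple product vanishes, so the four points are coplanar.

Yes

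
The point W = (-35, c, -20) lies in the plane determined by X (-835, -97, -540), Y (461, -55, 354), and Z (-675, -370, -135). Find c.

-41

The plane through X, Y, Z has equation 261072x − 381840y − 360528z = 13728480.
Substituting W: (-381840)c + (-1926960) = 13728480, so c = -41.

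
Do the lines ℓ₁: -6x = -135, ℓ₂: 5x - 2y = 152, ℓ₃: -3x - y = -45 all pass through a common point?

No

Intersecting ℓ₁ and ℓ₂: solving the 2×2 system gives (x, y) = (45/2, -79/4).
Substitute into ℓ₃: (-3)(45/2) + (-1)(-79/4) = -191/4.
But ℓ₃ requires -45 ≠ -191/4, so the three lines have no common point.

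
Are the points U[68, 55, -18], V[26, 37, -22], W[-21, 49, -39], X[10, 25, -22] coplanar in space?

No

A normal to the plane through U, V, W is n = UV × UW = (354, -526, -1350).
The plane has equation n·P = 19442. For X: n·X = 20090.
20090 ≠ 19442, so X is off the plane.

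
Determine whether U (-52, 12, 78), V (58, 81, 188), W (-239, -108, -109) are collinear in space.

No

UV = (110, 69, 110), UW = (-187, -120, -187).
UV × UW = (297, 0, -297).
The cross product is nonzero, so the points do not lie on one line.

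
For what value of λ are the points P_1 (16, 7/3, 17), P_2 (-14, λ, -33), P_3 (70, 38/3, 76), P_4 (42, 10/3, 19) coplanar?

Normal to plane P_1P_3P_4: n = (-115/3, 1426, -644/3); plane equation n·P = -2806/3.
Requiring n·P_2 = -2806/3: (1426)λ + (22862/3) = -2806/3.
So λ = -6.

-6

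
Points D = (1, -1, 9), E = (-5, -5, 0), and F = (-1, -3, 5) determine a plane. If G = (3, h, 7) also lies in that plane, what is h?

-3

The plane through D, E, F has equation −2x − 6y + 4z = 40.
Substituting G: (-6)h + (22) = 40, so h = -3.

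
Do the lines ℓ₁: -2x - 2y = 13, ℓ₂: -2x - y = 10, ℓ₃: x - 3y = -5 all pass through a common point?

No

Intersecting ℓ₁ and ℓ₂: solving the 2×2 system gives (x, y) = (-7/2, -3).
Substitute into ℓ₃: (1)(-7/2) + (-3)(-3) = 11/2.
But ℓ₃ requires -5 ≠ 11/2, so the three lines have no common point.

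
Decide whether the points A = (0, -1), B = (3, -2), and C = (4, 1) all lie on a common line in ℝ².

AB = (3, -1), AC = (4, 2).
Twice the signed area of △ABC is (3)(2) − (-1)(4) = 10.
The area is nonzero, so the three points are not collinear.

No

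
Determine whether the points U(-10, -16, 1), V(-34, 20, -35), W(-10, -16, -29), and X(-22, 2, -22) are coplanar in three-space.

With U as base: UV = (-24, 36, -36), UW = (0, 0, -30), UX = (-12, 18, -23).
UW × UX = (540, 360, 0).
UV · (UW × UX) = 0.
The scalar triple product vanishes, so the four points are coplanar.

Yes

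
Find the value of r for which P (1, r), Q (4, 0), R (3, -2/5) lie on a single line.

The three points are collinear iff det[PQ; PR] = 0.
This determinant is linear in r: (-1)r + (-6/5) = 0, so r = -6/5.

-6/5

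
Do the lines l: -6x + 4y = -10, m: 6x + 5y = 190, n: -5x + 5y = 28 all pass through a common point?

No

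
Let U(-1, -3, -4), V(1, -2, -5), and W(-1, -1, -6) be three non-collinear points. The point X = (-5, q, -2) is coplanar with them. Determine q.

The plane through U, V, W has equation 4y + 4z = -28.
Substituting X: (4)q + (-8) = -28, so q = -5.

-5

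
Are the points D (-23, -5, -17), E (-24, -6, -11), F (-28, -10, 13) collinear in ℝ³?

DE = (-1, -1, 6), DF = (-5, -5, 30).
Each component of DF is 5 times the corresponding component of DE, so DF = 5·DE and the points are collinear.

Yes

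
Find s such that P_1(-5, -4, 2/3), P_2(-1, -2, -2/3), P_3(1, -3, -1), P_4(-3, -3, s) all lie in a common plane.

Normal to plane P_1P_2P_3: n = (-2, -4/3, -8); plane equation n·P = 10.
Requiring n·P_4 = 10: (-8)s + (10) = 10.
So s = 0.

0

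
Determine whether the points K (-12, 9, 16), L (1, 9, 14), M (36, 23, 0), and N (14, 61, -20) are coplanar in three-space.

Yes

With K as base: KL = (13, 0, -2), KM = (48, 14, -16), KN = (26, 52, -36).
KM × KN = (328, 1312, 2132).
KL · (KM × KN) = 0.
The scalar triple product vanishes, so the four points are coplanar.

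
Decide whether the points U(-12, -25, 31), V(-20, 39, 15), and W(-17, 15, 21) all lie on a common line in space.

UV = (-8, 64, -16), UW = (-5, 40, -10).
Each component of UW is 5/8 times the corresponding component of UV, so UW = 5/8·UV and the points are collinear.

Yes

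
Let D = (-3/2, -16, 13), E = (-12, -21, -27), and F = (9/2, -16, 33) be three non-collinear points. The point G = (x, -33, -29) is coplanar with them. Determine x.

-9

A normal to the plane is n = DE × DF = (-100, -30, 30).
G lies in the plane iff n · DG = 0.
This gives (-100)x + (-900) = 0, so x = -9.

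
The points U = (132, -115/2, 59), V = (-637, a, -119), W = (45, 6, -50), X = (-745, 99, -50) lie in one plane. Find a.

The points are coplanar iff UV · (UW × UX) = 0.
Expanding, this is linear in a: (86110)a + (-10333200) = 0.
So a = 120.

120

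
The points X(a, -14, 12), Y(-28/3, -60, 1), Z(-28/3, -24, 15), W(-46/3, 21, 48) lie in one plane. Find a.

Coplanarity ⇔ det[XY; XZ; XW] = 0.
Expanding, this is linear in a: (-558)a + (-3720) = 0.
So a = -20/3.

-20/3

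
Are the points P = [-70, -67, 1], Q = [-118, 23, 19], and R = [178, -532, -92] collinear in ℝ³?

Yes

PQ = (-48, 90, 18), PR = (248, -465, -93).
PQ × PR = (0, 0, 0).
The cross product vanishes, so the three points are collinear.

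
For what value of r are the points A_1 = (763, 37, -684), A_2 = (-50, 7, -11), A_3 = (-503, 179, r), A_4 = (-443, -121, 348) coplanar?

308

Normal to plane A_1A_2A_4: n = (75374, 27378, 92274); plane equation n·P = -4592068.
Requiring n·A_3 = -4592068: (92274)r + (-33012460) = -4592068.
So r = 308.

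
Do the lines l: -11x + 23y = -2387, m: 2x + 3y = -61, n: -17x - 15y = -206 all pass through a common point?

No

Intersecting l and m: solving the 2×2 system gives (x, y) = (5758/79, -5445/79).
Substitute into n: (-17)(5758/79) + (-15)(-5445/79) = -16211/79.
But n requires -206 ≠ -16211/79, so the three lines have no common point.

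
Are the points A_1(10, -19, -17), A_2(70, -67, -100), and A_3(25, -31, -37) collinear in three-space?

No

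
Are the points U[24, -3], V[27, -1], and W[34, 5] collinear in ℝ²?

No

UV = (3, 2), UW = (10, 8).
det[UV; UW] = (3)(8) − (2)(10) = 4.
The determinant is nonzero, so they are not collinear.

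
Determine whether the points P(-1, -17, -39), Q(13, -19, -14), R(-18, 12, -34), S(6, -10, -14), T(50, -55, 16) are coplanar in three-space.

The plane through P, Q, R has normal n = PQ × PR = (-735, -495, 372) and equation n·X = -5358.
Checking the remaining points: n·S = -4668, n·T = -3573.
Since n·S = -4668 ≠ -5358, S is off the plane and the points are not all coplanar.

No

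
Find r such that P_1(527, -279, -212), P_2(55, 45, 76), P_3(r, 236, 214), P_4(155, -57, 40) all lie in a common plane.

-195

Coplanarity ⇔ det[P_1P_2; P_1P_3; P_1P_4] = 0.
Expanding, this is linear in r: (-17712)r + (-3453840) = 0.
So r = -195.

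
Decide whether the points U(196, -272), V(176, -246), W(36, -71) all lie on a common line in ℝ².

No

UV = (-20, 26), UW = (-160, 201).
If collinear, UW would be a scalar multiple of UV. But (-20)·(201) ≠ (26)·(-160) (difference 140), so they are not parallel; the points are not collinear.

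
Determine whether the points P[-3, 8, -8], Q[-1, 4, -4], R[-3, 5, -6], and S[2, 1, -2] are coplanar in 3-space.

The four points are coplanar iff the 3×3 determinant with rows PQ, PR, PS is zero.
Rows: (2, -4, 4), (0, -3, 2), (5, -7, 6).
Expanding along the first row: (2)(-4) − (-4)(-10) + (4)(15) = 12.
Nonzero ⇒ not coplanar.

No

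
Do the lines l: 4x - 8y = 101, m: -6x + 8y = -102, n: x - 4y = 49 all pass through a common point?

No

Lines aᵢx + bᵢy = cᵢ with pairwise distinct directions are concurrent exactly when det[aᵢ bᵢ cᵢ] = 0.
Here the determinant is 16.
Nonzero, so no common point exists.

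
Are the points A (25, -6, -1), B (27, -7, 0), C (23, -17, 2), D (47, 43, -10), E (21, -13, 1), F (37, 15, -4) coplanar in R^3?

The plane through A, B, C has normal n = AB × AC = (8, -8, -24) and equation n·P = 272.
Checking the remaining points: n·D = 272, n·E = 248, n·F = 272.
Since n·E = 248 ≠ 272, E is off the plane and the points are not all coplanar.

No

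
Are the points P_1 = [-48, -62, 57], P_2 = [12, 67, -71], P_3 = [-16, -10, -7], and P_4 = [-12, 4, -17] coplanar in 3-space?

No

A normal to the plane through P_1, P_2, P_3 is n = P_1P_2 × P_1P_3 = (-1600, -256, -1008).
The plane has equation n·P = 35216. For P_4: n·P_4 = 35312.
35312 ≠ 35216, so P_4 is off the plane.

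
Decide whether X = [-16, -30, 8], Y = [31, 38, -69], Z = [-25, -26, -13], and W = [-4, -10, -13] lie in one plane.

No

The four points are coplanar iff the 3×3 determinant with rows XY, XZ, XW is zero.
Rows: (47, 68, -77), (-9, 4, -21), (12, 20, -21).
Expanding along the first row: (47)(336) − (68)(441) + (-77)(-228) = 3360.
Nonzero ⇒ not coplanar.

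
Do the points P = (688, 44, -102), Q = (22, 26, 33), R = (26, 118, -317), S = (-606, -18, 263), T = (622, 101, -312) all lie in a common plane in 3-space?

Yes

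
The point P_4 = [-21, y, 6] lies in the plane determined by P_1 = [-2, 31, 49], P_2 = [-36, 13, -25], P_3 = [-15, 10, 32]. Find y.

A normal to the plane is n = P_1P_2 × P_1P_3 = (-1248, 384, 480).
P_4 lies in the plane iff n · P_1P_4 = 0.
This gives (384)y + (-8832) = 0, so y = 23.

23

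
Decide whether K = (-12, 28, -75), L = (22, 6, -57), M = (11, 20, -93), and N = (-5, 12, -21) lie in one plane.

A normal to the plane through K, L, M is n = KL × KM = (540, 1026, 234).
The plane has equation n·P = 4698. For N: n·N = 4698.
Equal, so N lies in the plane and all four are coplanar.

Yes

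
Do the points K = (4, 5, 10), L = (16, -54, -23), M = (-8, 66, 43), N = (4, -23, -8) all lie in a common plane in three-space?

A normal to the plane through K, L, M is n = KL × KM = (66, 0, 24).
The plane has equation n·P = 504. For N: n·N = 72.
72 ≠ 504, so N is off the plane.

No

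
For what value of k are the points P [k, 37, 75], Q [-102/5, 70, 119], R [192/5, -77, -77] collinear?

-36/5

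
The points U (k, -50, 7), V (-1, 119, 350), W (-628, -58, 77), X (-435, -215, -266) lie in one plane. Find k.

Coplanarity ⇔ det[UV; UW; UX] = 0.
Expanding, this is linear in k: (-17850)k + (214200) = 0.
So k = 12.

12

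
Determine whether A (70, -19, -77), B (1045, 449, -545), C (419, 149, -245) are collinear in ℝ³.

No

AB = (975, 468, -468), AC = (349, 168, -168).
Comparing components 3 and 1: (-468)(349) − (975)(-168) = 468 ≠ 0, so AB and AC are not parallel and the points are not collinear.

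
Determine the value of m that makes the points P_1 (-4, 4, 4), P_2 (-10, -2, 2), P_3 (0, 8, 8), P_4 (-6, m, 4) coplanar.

2

Coplanarity ⇔ det[P_1P_2; P_1P_3; P_1P_4] = 0.
Expanding, this is linear in m: (16)m + (-32) = 0.
So m = 2.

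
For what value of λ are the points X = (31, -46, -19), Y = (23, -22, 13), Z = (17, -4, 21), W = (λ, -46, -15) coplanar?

31

Normal to plane XYZ: n = (-384, -128, 0); plane equation n·P = -6016.
Requiring n·W = -6016: (-384)λ + (5888) = -6016.
So λ = 31.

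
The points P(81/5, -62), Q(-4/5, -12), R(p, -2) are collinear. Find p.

Collinearity: (R − P) must be parallel to (Q − P) = (-17, 50).
Cross-multiplying the components: (p − 81/5)·(50) = (60)·(-17).
Solving gives p = -21/5.

-21/5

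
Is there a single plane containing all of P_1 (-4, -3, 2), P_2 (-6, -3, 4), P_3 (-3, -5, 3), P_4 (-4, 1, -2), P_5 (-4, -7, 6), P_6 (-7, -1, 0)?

The plane through P_1, P_2, P_3 has normal n = P_1P_2 × P_1P_3 = (4, 4, 4) and equation n·P = -20.
Checking the remaining points: n·P_4 = -20, n·P_5 = -20, n·P_6 = -32.
Since n·P_6 = -32 ≠ -20, P_6 is off the plane and the points are not all coplanar.

No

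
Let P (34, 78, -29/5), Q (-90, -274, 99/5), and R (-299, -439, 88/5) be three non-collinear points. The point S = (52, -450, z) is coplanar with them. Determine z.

A normal to the plane is n = PQ × PR = (24992/5, -28116/5, -53108).
S lies in the plane iff n · PS = 0.
This gives (-53108)z + (13754972/5) = 0, so z = 259/5.

259/5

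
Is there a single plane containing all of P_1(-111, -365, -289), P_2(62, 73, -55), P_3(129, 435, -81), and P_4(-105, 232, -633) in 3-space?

With P_1 as base: P_1P_2 = (173, 438, 234), P_1P_3 = (240, 800, 208), P_1P_4 = (6, 597, -344).
P_1P_3 × P_1P_4 = (-399376, 83808, 138480).
P_1P_2 · (P_1P_3 × P_1P_4) = 20176.
Since 20176 ≠ 0, the four points are not coplanar.

No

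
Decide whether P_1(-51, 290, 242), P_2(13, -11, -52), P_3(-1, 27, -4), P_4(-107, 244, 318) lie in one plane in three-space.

Yes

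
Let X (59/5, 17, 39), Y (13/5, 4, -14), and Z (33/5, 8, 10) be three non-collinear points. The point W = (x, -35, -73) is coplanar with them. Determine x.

-49/5

Coplanarity requires XY · (XZ × XW) = 0.
XY = (-46/5, -13, -53), XZ = (-26/5, -9, -29); the triple product is linear in x with coefficient -100 and constant term -980.
Setting it to zero: x = -49/5.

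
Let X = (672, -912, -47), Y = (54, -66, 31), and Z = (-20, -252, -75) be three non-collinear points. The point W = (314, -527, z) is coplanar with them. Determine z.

The plane through X, Y, Z has equation −75168x − 71280y + 177552z = 6149520.
Substituting W: (177552)z + (13961808) = 6149520, so z = -44.

-44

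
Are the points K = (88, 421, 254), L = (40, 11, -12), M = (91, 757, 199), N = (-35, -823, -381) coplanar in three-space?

No

With K as base: KL = (-48, -410, -266), KM = (3, 336, -55), KN = (-123, -1244, -635).
KM × KN = (-281780, 8670, 37596).
KL · (KM × KN) = -29796.
Since -29796 ≠ 0, the four points are not coplanar.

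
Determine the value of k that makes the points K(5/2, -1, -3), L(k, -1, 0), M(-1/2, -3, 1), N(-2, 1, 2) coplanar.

Coplanarity ⇔ det[KL; KM; KN] = 0.
Expanding, this is linear in k: (-18)k + (0) = 0.
So k = 0.

0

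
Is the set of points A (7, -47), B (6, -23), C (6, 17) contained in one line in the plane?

AB = (-1, 24), AC = (-1, 64).
Twice the signed area of △ABC is (-1)(64) − (24)(-1) = -40.
The area is nonzero, so the three points are not collinear.

No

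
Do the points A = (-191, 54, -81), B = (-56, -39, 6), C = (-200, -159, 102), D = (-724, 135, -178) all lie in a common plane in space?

A normal to the plane through A, B, C is n = AB × AC = (1512, -25488, -29592).
The plane has equation n·P = 731808. For D: n·D = 731808.
Equal, so D lies in the plane and all four are coplanar.

Yes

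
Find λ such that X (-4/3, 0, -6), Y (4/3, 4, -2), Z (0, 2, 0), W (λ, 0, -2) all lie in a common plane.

-4/3

Normal to plane XYZ: n = (16, -32/3, 0); plane equation n·P = -64/3.
Requiring n·W = -64/3: (16)λ + (0) = -64/3.
So λ = -4/3.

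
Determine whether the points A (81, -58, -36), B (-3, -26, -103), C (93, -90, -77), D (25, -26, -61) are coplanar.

A normal to the plane through A, B, C is n = AB × AC = (-3456, -4248, 2304).
The plane has equation n·P = -116496. For D: n·D = -116496.
Equal, so D lies in the plane and all four are coplanar.

Yes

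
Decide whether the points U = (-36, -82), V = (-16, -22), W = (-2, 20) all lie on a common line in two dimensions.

UV = (20, 60), UW = (34, 102).
det[UV; UW] = (20)(102) − (60)(34) = 0.
The determinant is zero, so the points are collinear.

Yes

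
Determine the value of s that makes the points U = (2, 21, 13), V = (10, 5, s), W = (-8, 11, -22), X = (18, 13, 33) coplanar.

5

Coplanarity ⇔ det[UV; UW; UX] = 0.
Expanding, this is linear in s: (240)s + (-1200) = 0.
So s = 5.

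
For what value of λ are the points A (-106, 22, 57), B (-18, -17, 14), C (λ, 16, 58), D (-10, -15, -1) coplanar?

Normal to plane ABD: n = (671, 976, 488); plane equation n·P = -21838.
Requiring n·C = -21838: (671)λ + (43920) = -21838.
So λ = -98.

-98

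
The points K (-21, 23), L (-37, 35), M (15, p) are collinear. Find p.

-4

The three points are collinear iff det[KL; KM] = 0.
This determinant is linear in p: (-16)p + (-64) = 0, so p = -4.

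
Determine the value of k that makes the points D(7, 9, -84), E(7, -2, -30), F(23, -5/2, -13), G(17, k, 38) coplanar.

-14

Normal to plane DEF: n = (-160, 864, 176); plane equation n·P = -8128.
Requiring n·G = -8128: (864)k + (3968) = -8128.
So k = -14.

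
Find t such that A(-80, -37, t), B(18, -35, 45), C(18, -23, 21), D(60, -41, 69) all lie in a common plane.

21

Coplanarity ⇔ det[AB; AC; AD] = 0.
Expanding, this is linear in t: (504)t + (-10584) = 0.
So t = 21.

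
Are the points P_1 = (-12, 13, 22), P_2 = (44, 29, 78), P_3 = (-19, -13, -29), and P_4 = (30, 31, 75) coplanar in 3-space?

The four points are coplanar iff the 3×3 determinant with rows P_1P_2, P_1P_3, P_1P_4 is zero.
Rows: (56, 16, 56), (-7, -26, -51), (42, 18, 53).
Expanding along the first row: (56)(-460) − (16)(1771) + (56)(966) = 0.
Zero determinant ⇒ coplanar.

Yes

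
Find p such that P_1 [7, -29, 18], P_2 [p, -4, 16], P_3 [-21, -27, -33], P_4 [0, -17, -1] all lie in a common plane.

27/2

The points are coplanar iff P_1P_2 · (P_1P_3 × P_1P_4) = 0.
Expanding, this is linear in p: (574)p + (-7749) = 0.
So p = 27/2.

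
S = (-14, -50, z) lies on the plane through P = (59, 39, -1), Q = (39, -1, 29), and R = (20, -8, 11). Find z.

23

The plane through P, Q, R has equation 930x − 930y − 620z = 19220.
Substituting S: (-620)z + (33480) = 19220, so z = 23.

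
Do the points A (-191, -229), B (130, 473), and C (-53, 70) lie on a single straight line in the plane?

No

AB = (321, 702), AC = (138, 299).
If collinear, AC would be a scalar multiple of AB. But (321)·(299) ≠ (702)·(138) (difference -897), so they are not parallel; the points are not collinear.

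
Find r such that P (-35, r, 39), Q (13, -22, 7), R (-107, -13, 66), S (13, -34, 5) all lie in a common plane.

32

Coplanarity ⇔ det[PQ; PR; PS] = 0.
Expanding, this is linear in r: (240)r + (-7680) = 0.
So r = 32.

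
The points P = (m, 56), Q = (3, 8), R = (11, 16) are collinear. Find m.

51

Collinearity: (P − Q) must be parallel to (R − Q) = (8, 8).
Cross-multiplying the components: (m − 3)·(8) = (48)·(8).
Solving gives m = 51.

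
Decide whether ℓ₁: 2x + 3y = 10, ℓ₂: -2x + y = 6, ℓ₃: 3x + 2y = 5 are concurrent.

The three lines meet at one point iff the augmented coefficient matrix [aᵢ bᵢ cᵢ] has rank < 3, i.e. its determinant vanishes.
Here the determinant is 0.
It vanishes, so the lines are concurrent at (-1, 4).

Yes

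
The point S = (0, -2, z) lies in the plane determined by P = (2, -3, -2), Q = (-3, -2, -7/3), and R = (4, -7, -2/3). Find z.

The plane through P, Q, R has equation 6y + 18z = -54.
Substituting S: (18)z + (-12) = -54, so z = -7/3.

-7/3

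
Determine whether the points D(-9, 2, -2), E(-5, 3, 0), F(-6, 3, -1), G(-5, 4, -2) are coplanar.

A normal to the plane through D, E, F is n = DE × DF = (-1, 2, 1).
The plane has equation n·P = 11. For G: n·G = 11.
Equal, so G lies in the plane and all four are coplanar.

Yes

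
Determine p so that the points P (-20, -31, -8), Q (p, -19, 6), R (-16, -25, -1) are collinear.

-12

Collinearity requires PQ × PR = 0; each component is linear in p.
The y-component gives (-7)p + (-84) = 0, so p = -12.
The remaining components then also vanish.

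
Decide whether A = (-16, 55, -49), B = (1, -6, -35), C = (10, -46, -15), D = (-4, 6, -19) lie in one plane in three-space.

No

A normal to the plane through A, B, C is n = AB × AC = (-660, -214, -131).
The plane has equation n·P = 5209. For D: n·D = 3845.
3845 ≠ 5209, so D is off the plane.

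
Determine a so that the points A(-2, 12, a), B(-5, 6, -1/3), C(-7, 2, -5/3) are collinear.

5/3

Collinearity requires AB × AC = 0; each component is linear in a.
The x-component gives (-4)a + (20/3) = 0, so a = 5/3.
The remaining components then also vanish.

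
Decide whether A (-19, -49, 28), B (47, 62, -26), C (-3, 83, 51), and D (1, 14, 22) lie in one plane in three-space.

With A as base: AB = (66, 111, -54), AC = (16, 132, 23), AD = (20, 63, -6).
AC × AD = (-2241, 556, -1632).
AB · (AC × AD) = 1938.
Since 1938 ≠ 0, the four points are not coplanar.

No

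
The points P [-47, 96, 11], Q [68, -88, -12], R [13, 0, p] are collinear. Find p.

-1

Direction PQ = (115, -184, -23). From the x-coordinate of R, the parameter along the line is τ = (13 − (-47))/115 = 12/23.
Then p = 11 + 12/23·(-23) = -1.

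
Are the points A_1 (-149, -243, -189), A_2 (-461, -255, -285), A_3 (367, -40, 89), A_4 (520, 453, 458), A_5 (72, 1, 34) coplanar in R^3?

No

The plane through A_1, A_2, A_3 has normal n = A_1A_2 × A_1A_3 = (16152, 37200, -57144) and equation n·P = -646032.
Checking the remaining points: n·A_4 = -921312, n·A_5 = -742752.
Since n·A_4 = -921312 ≠ -646032, A_4 is off the plane and the points are not all coplanar.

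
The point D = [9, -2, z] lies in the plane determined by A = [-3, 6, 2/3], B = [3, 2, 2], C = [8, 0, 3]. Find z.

The plane through A, B, C has equation −(4/3)x + (2/3)y + 8z = 40/3.
Substituting D: (8)z + (-40/3) = 40/3, so z = 10/3.

10/3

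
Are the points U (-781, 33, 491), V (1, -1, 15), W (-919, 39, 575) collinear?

UV = (782, -34, -476), UW = (-138, 6, 84).
Each component of UW is -3/17 times the corresponding component of UV, so UW = -3/17·UV and the points are collinear.

Yes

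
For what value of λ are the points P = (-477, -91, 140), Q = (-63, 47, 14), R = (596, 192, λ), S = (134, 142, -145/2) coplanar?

-119

Normal to plane PQS: n = (33, 10989, 12144); plane equation n·X = 684420.
Requiring n·R = 684420: (12144)λ + (2129556) = 684420.
So λ = -119.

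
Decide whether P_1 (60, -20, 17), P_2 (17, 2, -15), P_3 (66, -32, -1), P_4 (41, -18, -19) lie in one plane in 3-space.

A normal to the plane through P_1, P_2, P_3 is n = P_1P_2 × P_1P_3 = (-780, -966, 384).
The plane has equation n·P = -20952. For P_4: n·P_4 = -21888.
-21888 ≠ -20952, so P_4 is off the plane.

No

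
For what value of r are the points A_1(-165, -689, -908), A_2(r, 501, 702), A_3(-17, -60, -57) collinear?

115

Direction A_1A_3 = (148, 629, 851). From the y-coordinate of A_2, the parameter along the line is τ = (501 − (-689))/629 = 70/37.
Then r = (-165) + 70/37·(148) = 115.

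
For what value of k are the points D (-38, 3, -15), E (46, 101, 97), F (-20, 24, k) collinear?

Collinearity requires DE × DF = 0; each component is linear in k.
The x-component gives (98)k + (-882) = 0, so k = 9.
The remaining components then also vanish.

9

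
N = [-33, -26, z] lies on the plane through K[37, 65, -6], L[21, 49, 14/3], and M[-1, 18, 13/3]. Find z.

Coplanarity requires KL · (KM × KN) = 0.
KL = (-16, -16, 32/3), KM = (-38, -47, 31/3); the triple product is linear in z with coefficient 144 and constant term -816.
Setting it to zero: z = 17/3.

17/3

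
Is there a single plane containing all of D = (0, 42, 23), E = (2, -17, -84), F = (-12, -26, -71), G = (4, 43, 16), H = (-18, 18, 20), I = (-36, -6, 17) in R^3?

The plane through D, E, F has normal n = DE × DF = (-1730, 1472, -844) and equation n·P = 42412.
Checking the remaining points: n·G = 42872, n·H = 40756, n·I = 39100.
Since n·G = 42872 ≠ 42412, G is off the plane and the points are not all coplanar.

No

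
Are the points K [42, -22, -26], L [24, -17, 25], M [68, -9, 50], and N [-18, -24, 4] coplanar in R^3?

The four points are coplanar iff the 3×3 determinant with rows KL, KM, KN is zero.
Rows: (-18, 5, 51), (26, 13, 76), (-60, -2, 30).
Expanding along the first row: (-18)(542) − (5)(5340) + (51)(728) = 672.
Nonzero ⇒ not coplanar.

No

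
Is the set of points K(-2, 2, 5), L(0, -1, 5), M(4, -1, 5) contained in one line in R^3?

KL = (2, -3, 0), KM = (6, -3, 0).
KL × KM = (0, 0, 12).
The cross product is nonzero, so the points do not lie on one line.

No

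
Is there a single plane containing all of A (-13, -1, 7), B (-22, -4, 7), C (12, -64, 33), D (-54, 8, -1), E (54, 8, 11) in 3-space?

No

The plane through A, B, C has normal n = AB × AC = (-78, 234, 642) and equation n·P = 5274.
Checking the remaining points: n·D = 5442, n·E = 4722.
Since n·D = 5442 ≠ 5274, D is off the plane and the points are not all coplanar.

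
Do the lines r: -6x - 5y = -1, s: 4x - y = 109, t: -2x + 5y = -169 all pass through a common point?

Lines aᵢx + bᵢy = cᵢ with pairwise distinct directions are concurrent exactly when det[aᵢ bᵢ cᵢ] = 0.
Here the determinant is -52.
Nonzero, so no common point exists.

No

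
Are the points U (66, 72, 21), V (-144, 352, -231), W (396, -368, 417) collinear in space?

UV = (-210, 280, -252), UW = (330, -440, 396).
UV × UW = (0, 0, 0).
The cross product vanishes, so the three points are collinear.

Yes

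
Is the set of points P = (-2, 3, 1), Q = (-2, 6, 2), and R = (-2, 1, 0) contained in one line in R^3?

No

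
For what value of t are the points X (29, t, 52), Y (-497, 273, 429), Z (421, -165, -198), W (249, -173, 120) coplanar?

Coplanarity ⇔ det[XY; XZ; XW] = 0.
Expanding, this is linear in t: (184080)t + (-5522400) = 0.
So t = 30.

30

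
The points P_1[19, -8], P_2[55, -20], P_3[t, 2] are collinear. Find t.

The three points are collinear iff det[P_1P_2; P_1P_3] = 0.
This determinant is linear in t: (12)t + (132) = 0, so t = -11.

-11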